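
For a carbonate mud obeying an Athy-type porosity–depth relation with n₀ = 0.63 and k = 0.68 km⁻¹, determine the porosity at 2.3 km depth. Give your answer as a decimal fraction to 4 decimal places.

n = n₀·exp(−k·Z) = 0.63 × exp(−0.68 × 2.3) = 0.63 × exp(−1.564)
  = 0.63 × 0.2093 = 0.1319

0.1319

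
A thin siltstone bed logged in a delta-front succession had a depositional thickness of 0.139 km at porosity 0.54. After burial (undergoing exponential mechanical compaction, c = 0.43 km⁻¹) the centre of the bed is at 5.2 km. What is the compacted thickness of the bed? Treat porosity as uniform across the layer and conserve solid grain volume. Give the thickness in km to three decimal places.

0.068 km

Porosity at 5.2 km: φ = 0.54·exp(−0.43×5.2) = 0.0577
Solid-volume conservation: h(1−φ) = h₀(1−φ₀) ⇒ h = h₀·(1−φ₀)/(1−φ)
h = 0.139 × (1 − 0.54)/(1 − 0.0577) = 0.139 × 0.4882 = 0.0679 km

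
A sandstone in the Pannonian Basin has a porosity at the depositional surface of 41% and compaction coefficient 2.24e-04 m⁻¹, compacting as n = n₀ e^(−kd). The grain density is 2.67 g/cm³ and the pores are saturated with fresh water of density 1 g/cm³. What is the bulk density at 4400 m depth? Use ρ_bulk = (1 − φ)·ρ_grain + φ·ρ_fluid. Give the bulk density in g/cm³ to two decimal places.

2.41 g/cm³

Working in km (1 km = 1000 m; k in km⁻¹ = k in m⁻¹ × 1000):
Porosity at depth: n = 0.41·exp(−0.224×4.4) = 0.41×0.3732 = 0.1530
Bulk density: ρ_b = (1−n)ρ_g + n·ρ_f = 0.8470×2.67 + 0.1530×1
       = 2.261 + 0.153 = 2.414 g/cm³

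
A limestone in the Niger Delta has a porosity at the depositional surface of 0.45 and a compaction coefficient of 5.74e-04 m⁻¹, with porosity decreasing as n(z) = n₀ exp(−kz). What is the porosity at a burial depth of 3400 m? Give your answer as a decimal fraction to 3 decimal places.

0.064

Working in km (1 km = 1000 m; k in km⁻¹ = k in m⁻¹ × 1000):
n = n₀·exp(−k·z) = 0.45 × exp(−0.574 × 3.4) = 0.45 × exp(−1.952)
  = 0.45 × 0.1420 = 0.0639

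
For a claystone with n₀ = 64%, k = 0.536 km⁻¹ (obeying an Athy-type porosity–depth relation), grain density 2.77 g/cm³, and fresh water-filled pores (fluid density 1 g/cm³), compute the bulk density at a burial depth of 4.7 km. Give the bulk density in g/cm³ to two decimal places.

Porosity at depth: n = 0.64·exp(−0.536×4.7) = 0.64×0.0805 = 0.0515
Bulk density: ρ_b = (1−n)ρ_g + n·ρ_f = 0.9485×2.77 + 0.0515×1
       = 2.627 + 0.052 = 2.679 g/cm³

2.68 g/cm³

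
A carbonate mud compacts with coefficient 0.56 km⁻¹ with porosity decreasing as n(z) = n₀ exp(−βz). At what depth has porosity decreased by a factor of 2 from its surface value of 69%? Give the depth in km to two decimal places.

n/n₀ = 1/2 ⇒ exp(−β·z) = 1/2 ⇒ z = ln(2) / β
z = 0.6931 / 0.56 = 1.238 km

1.24 km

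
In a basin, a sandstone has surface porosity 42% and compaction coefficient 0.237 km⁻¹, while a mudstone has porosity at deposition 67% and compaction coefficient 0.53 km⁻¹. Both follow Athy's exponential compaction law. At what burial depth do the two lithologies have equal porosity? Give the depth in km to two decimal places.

1.59 km

Set phi₀ₐ e^(−βₐd) = phi₀ᵦ e^(−βᵦd) ⇒ ln(phi₀ₐ/phi₀ᵦ) = (βₐ − βᵦ)·d
d = ln(0.42/0.67) / (0.237 − 0.53) = -0.4670 / -0.293 = 1.594 km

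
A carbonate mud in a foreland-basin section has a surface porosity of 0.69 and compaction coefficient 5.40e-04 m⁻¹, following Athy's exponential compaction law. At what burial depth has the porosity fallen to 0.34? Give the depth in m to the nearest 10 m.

Working in km (1 km = 1000 m; c in km⁻¹ = c in m⁻¹ × 1000):
Invert Athy's law: d = ln(n₀/n) / c
d = ln(0.69/0.34) / 0.54 = ln(2.029) / 0.54 = 0.7077 / 0.54 = 1.311 km

1310 m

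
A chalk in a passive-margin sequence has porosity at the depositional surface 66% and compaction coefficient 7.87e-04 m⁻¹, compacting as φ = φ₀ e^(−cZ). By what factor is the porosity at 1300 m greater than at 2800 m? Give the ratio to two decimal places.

3.26

Working in km (1 km = 1000 m; c in km⁻¹ = c in m⁻¹ × 1000):
φ(Z₁)/φ(Z₂) = e^(−c·Z₁)/e^(−c·Z₂) = e^{c(Z₂−Z₁)}
= exp(0.787 × 1.5) = exp(1.18) = 3.2560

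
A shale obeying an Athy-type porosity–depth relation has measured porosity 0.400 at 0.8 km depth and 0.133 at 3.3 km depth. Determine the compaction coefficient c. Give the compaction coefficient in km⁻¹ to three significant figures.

Athy: phi(Z) = phi₀ e^(−cZ) ⇒ phi₁/phi₂ = e^{c(Z₂−Z₁)} ⇒ c = ln(phi₁/phi₂)/(Z₂−Z₁)
c = ln(0.4/0.133) / (3.3 − 0.8) = ln(3.008) / 2.5 = 1.1011 / 2.5 = 0.4404 km⁻¹

0.440 km⁻¹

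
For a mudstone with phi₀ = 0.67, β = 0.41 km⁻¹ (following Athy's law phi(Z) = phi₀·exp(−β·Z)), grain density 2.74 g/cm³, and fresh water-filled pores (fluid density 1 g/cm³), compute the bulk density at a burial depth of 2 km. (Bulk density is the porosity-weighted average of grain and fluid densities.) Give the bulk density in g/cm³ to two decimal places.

Porosity at depth: phi = 0.67·exp(−0.41×2) = 0.67×0.4404 = 0.2951
Bulk density: ρ_b = (1−phi)ρ_g + phi·ρ_f = 0.7049×2.74 + 0.2951×1
       = 1.931 + 0.295 = 2.227 g/cm³

2.23 g/cm³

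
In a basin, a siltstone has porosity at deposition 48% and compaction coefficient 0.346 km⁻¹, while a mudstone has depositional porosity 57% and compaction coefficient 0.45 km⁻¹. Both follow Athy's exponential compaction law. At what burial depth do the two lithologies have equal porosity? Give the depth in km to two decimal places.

1.65 km

Set phi₀ₐ e^(−βₐZ) = phi₀ᵦ e^(−βᵦZ) ⇒ ln(phi₀ₐ/phi₀ᵦ) = (βₐ − βᵦ)·Z
Z = ln(0.48/0.57) / (0.346 − 0.45) = -0.1719 / -0.104 = 1.652 km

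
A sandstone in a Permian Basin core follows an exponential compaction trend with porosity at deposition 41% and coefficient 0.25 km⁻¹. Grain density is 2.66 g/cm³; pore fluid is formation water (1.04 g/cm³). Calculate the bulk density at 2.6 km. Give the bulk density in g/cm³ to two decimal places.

2.31 g/cm³

Porosity at depth: n = 0.41·exp(−0.25×2.6) = 0.41×0.5220 = 0.2140
Bulk density: ρ_b = (1−n)ρ_g + n·ρ_f = 0.7860×2.66 + 0.2140×1.04
       = 2.091 + 0.223 = 2.313 g/cm³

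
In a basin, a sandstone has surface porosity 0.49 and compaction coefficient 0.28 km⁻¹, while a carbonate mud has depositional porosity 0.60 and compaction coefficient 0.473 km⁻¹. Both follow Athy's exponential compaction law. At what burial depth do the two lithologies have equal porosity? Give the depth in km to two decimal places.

1.05 km

Set φ₀ₐ e^(−cₐz) = φ₀ᵦ e^(−cᵦz) ⇒ ln(φ₀ₐ/φ₀ᵦ) = (cₐ − cᵦ)·z
z = ln(0.49/0.6) / (0.28 − 0.473) = -0.2025 / -0.193 = 1.049 km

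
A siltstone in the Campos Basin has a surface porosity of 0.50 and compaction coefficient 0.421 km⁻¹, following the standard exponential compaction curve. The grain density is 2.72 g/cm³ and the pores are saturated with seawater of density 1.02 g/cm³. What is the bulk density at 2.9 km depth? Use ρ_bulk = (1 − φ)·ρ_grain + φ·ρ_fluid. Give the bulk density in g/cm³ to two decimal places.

Porosity at depth: phi = 0.5·exp(−0.421×2.9) = 0.5×0.2950 = 0.1475
Bulk density: ρ_b = (1−phi)ρ_g + phi·ρ_f = 0.8525×2.72 + 0.1475×1.02
       = 2.319 + 0.150 = 2.469 g/cm³

2.47 g/cm³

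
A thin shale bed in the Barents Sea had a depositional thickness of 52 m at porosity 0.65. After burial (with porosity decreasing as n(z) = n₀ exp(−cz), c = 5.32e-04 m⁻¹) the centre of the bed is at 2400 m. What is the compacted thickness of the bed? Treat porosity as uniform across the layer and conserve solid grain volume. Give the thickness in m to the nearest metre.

22 m

Working in km (1 km = 1000 m; c in km⁻¹ = c in m⁻¹ × 1000):
Porosity at 2.4 km: n = 0.65·exp(−0.532×2.4) = 0.1813
Solid-volume conservation: h(1−n) = h₀(1−n₀) ⇒ h = h₀·(1−n₀)/(1−n)
h = 0.052 × (1 − 0.65)/(1 − 0.1813) = 0.052 × 0.4275 = 0.0222 km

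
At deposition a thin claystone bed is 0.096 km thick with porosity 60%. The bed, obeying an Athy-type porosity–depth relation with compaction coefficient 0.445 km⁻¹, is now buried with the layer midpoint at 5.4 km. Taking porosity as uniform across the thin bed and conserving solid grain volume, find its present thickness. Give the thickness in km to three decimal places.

0.041 km

Porosity at 5.4 km: φ = 0.6·exp(−0.445×5.4) = 0.0543
Solid-volume conservation: h(1−φ) = h₀(1−φ₀) ⇒ h = h₀·(1−φ₀)/(1−φ)
h = 0.096 × (1 − 0.6)/(1 − 0.0543) = 0.096 × 0.4230 = 0.0406 km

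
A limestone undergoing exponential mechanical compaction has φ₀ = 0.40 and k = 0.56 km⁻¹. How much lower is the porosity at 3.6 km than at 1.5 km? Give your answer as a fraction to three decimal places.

0.119

φ(1.5) = 0.4·e^(−0.56×1.5) = 0.1727
φ(3.6) = 0.4·e^(−0.56×3.6) = 0.0533
Δφ = 0.1727 − 0.0533 = 0.1194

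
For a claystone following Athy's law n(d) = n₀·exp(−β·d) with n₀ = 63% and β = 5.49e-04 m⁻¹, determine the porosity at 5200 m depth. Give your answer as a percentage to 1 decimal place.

Working in km (1 km = 1000 m; β in km⁻¹ = β in m⁻¹ × 1000):
n = n₀·exp(−β·d) = 0.63 × exp(−0.549 × 5.2) = 0.63 × exp(−2.855)
  = 0.63 × 0.0576 = 0.0363

3.6%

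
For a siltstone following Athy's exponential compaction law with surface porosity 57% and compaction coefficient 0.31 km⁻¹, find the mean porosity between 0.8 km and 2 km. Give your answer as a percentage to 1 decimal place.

⟨φ⟩ = (1/(Z₂−Z₁)) ∫ φ₀ e^(−kZ) dZ = φ₀·(e^(−k·Z₁) − e^(−k·Z₂)) / (k·(Z₂−Z₁))
e^(−0.31×0.8) = 0.7804; e^(−0.31×2) = 0.5379
⟨φ⟩ = 0.57 × (0.7804 − 0.5379) / (0.31 × 1.2) = 0.57 × 0.6517 = 0.3714

37.1%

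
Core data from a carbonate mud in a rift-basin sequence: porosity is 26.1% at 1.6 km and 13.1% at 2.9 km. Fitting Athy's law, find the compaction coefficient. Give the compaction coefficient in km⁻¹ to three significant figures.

Athy: n(d) = n₀ e^(−kd) ⇒ n₁/n₂ = e^{k(d₂−d₁)} ⇒ k = ln(n₁/n₂)/(d₂−d₁)
k = ln(0.261/0.131) / (2.9 − 1.6) = ln(1.992) / 1.3 = 0.6893 / 1.3 = 0.5302 km⁻¹

0.530 km⁻¹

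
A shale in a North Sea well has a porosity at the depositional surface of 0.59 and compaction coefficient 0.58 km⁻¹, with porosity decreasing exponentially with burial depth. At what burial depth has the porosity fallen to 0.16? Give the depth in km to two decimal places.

Invert Athy's law: z = ln(n₀/n) / β
z = ln(0.59/0.16) / 0.58 = ln(3.687) / 0.58 = 1.3049 / 0.58 = 2.250 km

2.25 km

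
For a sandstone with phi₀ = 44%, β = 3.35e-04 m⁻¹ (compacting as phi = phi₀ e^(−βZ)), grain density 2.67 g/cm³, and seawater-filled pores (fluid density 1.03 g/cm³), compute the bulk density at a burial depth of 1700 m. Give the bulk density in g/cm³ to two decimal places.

Working in km (1 km = 1000 m; β in km⁻¹ = β in m⁻¹ × 1000):
Porosity at depth: phi = 0.44·exp(−0.335×1.7) = 0.44×0.5658 = 0.2490
Bulk density: ρ_b = (1−phi)ρ_g + phi·ρ_f = 0.7510×2.67 + 0.2490×1.03
       = 2.005 + 0.256 = 2.262 g/cm³

2.26 g/cm³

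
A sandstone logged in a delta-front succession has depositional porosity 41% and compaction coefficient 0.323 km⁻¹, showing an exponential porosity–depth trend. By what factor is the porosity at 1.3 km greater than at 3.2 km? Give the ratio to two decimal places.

1.85

n(z₁)/n(z₂) = e^(−β·z₁)/e^(−β·z₂) = e^{β(z₂−z₁)}
= exp(0.323 × 1.9) = exp(0.6137) = 1.8473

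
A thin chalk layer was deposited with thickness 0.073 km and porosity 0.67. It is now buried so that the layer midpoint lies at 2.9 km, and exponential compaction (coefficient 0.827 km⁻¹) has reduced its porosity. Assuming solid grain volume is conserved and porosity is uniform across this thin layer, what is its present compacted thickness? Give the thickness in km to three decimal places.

Porosity at 2.9 km: n = 0.67·exp(−0.827×2.9) = 0.0609
Solid-volume conservation: h(1−n) = h₀(1−n₀) ⇒ h = h₀·(1−n₀)/(1−n)
h = 0.073 × (1 − 0.67)/(1 − 0.0609) = 0.073 × 0.3514 = 0.0257 km

0.026 km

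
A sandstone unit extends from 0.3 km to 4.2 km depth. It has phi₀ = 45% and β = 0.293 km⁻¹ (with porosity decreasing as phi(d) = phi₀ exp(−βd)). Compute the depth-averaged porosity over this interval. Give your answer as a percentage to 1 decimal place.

⟨phi⟩ = (1/(d₂−d₁)) ∫ phi₀ e^(−βd) dd = phi₀·(e^(−β·d₁) − e^(−β·d₂)) / (β·(d₂−d₁))
e^(−0.293×0.3) = 0.9159; e^(−0.293×4.2) = 0.2921
⟨phi⟩ = 0.45 × (0.9159 − 0.2921) / (0.293 × 3.9) = 0.45 × 0.5458 = 0.2456

24.6%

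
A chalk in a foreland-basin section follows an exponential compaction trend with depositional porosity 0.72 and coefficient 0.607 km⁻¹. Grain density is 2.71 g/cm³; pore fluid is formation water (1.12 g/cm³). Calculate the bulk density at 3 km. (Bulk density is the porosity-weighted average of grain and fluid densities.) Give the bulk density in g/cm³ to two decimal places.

2.52 g/cm³

Porosity at depth: φ = 0.72·exp(−0.607×3) = 0.72×0.1619 = 0.1165
Bulk density: ρ_b = (1−φ)ρ_g + φ·ρ_f = 0.8835×2.71 + 0.1165×1.12
       = 2.394 + 0.131 = 2.525 g/cm³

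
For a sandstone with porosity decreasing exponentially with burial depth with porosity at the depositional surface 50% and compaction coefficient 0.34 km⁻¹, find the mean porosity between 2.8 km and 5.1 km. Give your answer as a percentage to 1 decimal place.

13.4%

⟨phi⟩ = (1/(z₂−z₁)) ∫ phi₀ e^(−βz) dz = phi₀·(e^(−β·z₁) − e^(−β·z₂)) / (β·(z₂−z₁))
e^(−0.34×2.8) = 0.3860; e^(−0.34×5.1) = 0.1766
⟨phi⟩ = 0.5 × (0.3860 − 0.1766) / (0.34 × 2.3) = 0.5 × 0.2678 = 0.1339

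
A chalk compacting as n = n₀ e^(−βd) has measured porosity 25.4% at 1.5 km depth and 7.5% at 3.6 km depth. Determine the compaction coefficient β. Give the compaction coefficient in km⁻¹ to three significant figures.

Athy: n(d) = n₀ e^(−βd) ⇒ n₁/n₂ = e^{β(d₂−d₁)} ⇒ β = ln(n₁/n₂)/(d₂−d₁)
β = ln(0.254/0.075) / (3.6 − 1.5) = ln(3.387) / 2.1 = 1.2198 / 2.1 = 0.5809 km⁻¹

0.581 km⁻¹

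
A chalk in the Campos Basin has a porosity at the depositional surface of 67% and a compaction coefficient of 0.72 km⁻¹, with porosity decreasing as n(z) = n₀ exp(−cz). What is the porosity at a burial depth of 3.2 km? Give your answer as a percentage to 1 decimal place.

n = n₀·exp(−c·z) = 0.67 × exp(−0.72 × 3.2) = 0.67 × exp(−2.304)
  = 0.67 × 0.0999 = 0.0669

6.7%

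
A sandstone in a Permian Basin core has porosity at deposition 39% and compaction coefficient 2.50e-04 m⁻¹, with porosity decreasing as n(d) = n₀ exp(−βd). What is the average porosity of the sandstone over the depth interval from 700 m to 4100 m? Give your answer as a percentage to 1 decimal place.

22.1%

Working in km (1 km = 1000 m; β in km⁻¹ = β in m⁻¹ × 1000):
⟨n⟩ = (1/(d₂−d₁)) ∫ n₀ e^(−βd) dd = n₀·(e^(−β·d₁) − e^(−β·d₂)) / (β·(d₂−d₁))
e^(−0.25×0.7) = 0.8395; e^(−0.25×4.1) = 0.3588
⟨n⟩ = 0.39 × (0.8395 − 0.3588) / (0.25 × 3.4) = 0.39 × 0.5655 = 0.2205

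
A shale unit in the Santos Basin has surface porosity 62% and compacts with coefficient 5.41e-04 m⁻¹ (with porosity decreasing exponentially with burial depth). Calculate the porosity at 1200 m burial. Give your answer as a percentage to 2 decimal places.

32.39%

Working in km (1 km = 1000 m; k in km⁻¹ = k in m⁻¹ × 1000):
phi = phi₀·exp(−k·d) = 0.62 × exp(−0.541 × 1.2) = 0.62 × exp(−0.6492)
  = 0.62 × 0.5225 = 0.3239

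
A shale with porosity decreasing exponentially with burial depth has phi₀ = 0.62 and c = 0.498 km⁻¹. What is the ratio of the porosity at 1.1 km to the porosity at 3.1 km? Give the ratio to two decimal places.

2.71

phi(Z₁)/phi(Z₂) = e^(−c·Z₁)/e^(−c·Z₂) = e^{c(Z₂−Z₁)}
= exp(0.498 × 2) = exp(0.996) = 2.7074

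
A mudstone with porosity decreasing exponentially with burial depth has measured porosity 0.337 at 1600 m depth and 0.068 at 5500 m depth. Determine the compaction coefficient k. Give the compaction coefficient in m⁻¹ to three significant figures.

Working in km (1 km = 1000 m; k in km⁻¹ = k in m⁻¹ × 1000):
Athy: n(d) = n₀ e^(−kd) ⇒ n₁/n₂ = e^{k(d₂−d₁)} ⇒ k = ln(n₁/n₂)/(d₂−d₁)
k = ln(0.337/0.068) / (5.5 − 1.6) = ln(4.956) / 3.9 = 1.6006 / 3.9 = 0.4104 km⁻¹

0.000410 m⁻¹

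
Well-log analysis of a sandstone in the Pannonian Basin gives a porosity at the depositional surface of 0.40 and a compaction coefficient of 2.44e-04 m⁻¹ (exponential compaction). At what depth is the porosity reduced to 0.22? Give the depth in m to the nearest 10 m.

2450 m

Working in km (1 km = 1000 m; k in km⁻¹ = k in m⁻¹ × 1000):
Invert Athy's law: d = ln(phi₀/phi) / k
d = ln(0.4/0.22) / 0.244 = ln(1.818) / 0.244 = 0.5978 / 0.244 = 2.450 km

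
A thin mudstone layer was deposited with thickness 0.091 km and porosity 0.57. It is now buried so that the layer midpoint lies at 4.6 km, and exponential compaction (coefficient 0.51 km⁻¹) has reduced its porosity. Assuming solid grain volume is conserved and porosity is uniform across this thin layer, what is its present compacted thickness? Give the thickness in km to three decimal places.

0.041 km

Porosity at 4.6 km: n = 0.57·exp(−0.51×4.6) = 0.0546
Solid-volume conservation: h(1−n) = h₀(1−n₀) ⇒ h = h₀·(1−n₀)/(1−n)
h = 0.091 × (1 − 0.57)/(1 − 0.0546) = 0.091 × 0.4548 = 0.0414 km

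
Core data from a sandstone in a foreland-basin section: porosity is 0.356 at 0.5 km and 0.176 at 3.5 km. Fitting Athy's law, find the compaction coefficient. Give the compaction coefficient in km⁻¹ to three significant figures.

0.235 km⁻¹

Athy: φ(Z) = φ₀ e^(−βZ) ⇒ φ₁/φ₂ = e^{β(Z₂−Z₁)} ⇒ β = ln(φ₁/φ₂)/(Z₂−Z₁)
β = ln(0.356/0.176) / (3.5 − 0.5) = ln(2.023) / 3 = 0.7044 / 3 = 0.2348 km⁻¹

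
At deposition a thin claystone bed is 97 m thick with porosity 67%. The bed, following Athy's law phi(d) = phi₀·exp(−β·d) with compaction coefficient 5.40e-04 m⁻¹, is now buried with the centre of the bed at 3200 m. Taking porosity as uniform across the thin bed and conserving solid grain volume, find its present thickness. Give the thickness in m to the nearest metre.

Working in km (1 km = 1000 m; β in km⁻¹ = β in m⁻¹ × 1000):
Porosity at 3.2 km: phi = 0.67·exp(−0.54×3.2) = 0.1190
Solid-volume conservation: h(1−phi) = h₀(1−phi₀) ⇒ h = h₀·(1−phi₀)/(1−phi)
h = 0.097 × (1 − 0.67)/(1 − 0.1190) = 0.097 × 0.3746 = 0.0363 km

36 m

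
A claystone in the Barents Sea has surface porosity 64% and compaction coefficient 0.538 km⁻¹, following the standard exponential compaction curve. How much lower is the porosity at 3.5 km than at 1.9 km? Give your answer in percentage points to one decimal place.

φ(1.9) = 0.64·e^(−0.538×1.9) = 0.2303
φ(3.5) = 0.64·e^(−0.538×3.5) = 0.0974
Δφ = 0.2303 − 0.0974 = 0.1329

13.3 percentage points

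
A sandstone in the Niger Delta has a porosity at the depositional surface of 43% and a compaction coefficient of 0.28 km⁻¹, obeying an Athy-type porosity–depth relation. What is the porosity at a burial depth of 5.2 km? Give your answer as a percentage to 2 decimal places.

φ = φ₀·exp(−β·d) = 0.43 × exp(−0.28 × 5.2) = 0.43 × exp(−1.456)
  = 0.43 × 0.2332 = 0.1003

10.03%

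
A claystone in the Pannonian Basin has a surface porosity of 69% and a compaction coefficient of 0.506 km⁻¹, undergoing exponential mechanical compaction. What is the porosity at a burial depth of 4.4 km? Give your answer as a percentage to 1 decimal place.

7.4%

φ = φ₀·exp(−c·Z) = 0.69 × exp(−0.506 × 4.4) = 0.69 × exp(−2.226)
  = 0.69 × 0.1079 = 0.0745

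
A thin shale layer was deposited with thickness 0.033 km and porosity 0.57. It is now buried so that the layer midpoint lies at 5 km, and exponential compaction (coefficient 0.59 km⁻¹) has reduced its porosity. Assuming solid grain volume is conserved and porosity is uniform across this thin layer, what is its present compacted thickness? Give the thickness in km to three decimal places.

Porosity at 5 km: phi = 0.57·exp(−0.59×5) = 0.0298
Solid-volume conservation: h(1−phi) = h₀(1−phi₀) ⇒ h = h₀·(1−phi₀)/(1−phi)
h = 0.033 × (1 − 0.57)/(1 − 0.0298) = 0.033 × 0.4432 = 0.0146 km

0.015 km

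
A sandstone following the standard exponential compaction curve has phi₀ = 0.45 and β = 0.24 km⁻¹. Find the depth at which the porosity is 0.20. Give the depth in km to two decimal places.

3.38 km

Invert Athy's law: z = ln(phi₀/phi) / β
z = ln(0.45/0.2) / 0.24 = ln(2.25) / 0.24 = 0.8109 / 0.24 = 3.379 km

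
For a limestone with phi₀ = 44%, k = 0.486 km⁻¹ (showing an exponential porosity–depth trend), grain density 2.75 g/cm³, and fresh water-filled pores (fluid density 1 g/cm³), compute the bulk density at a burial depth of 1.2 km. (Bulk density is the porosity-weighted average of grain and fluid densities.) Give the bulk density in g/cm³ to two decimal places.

2.32 g/cm³

Porosity at depth: phi = 0.44·exp(−0.486×1.2) = 0.44×0.5581 = 0.2456
Bulk density: ρ_b = (1−phi)ρ_g + phi·ρ_f = 0.7544×2.75 + 0.2456×1
       = 2.075 + 0.246 = 2.320 g/cm³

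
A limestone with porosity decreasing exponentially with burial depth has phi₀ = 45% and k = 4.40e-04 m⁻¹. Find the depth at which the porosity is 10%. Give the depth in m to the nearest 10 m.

3420 m

Working in km (1 km = 1000 m; k in km⁻¹ = k in m⁻¹ × 1000):
Invert Athy's law: Z = ln(phi₀/phi) / k
Z = ln(0.45/0.1) / 0.44 = ln(4.5) / 0.44 = 1.5041 / 0.44 = 3.418 km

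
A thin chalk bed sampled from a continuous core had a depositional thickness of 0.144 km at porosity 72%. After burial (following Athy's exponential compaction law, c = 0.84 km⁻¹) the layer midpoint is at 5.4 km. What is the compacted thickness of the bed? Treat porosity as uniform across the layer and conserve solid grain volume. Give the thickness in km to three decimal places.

Porosity at 5.4 km: phi = 0.72·exp(−0.84×5.4) = 0.0077
Solid-volume conservation: h(1−phi) = h₀(1−phi₀) ⇒ h = h₀·(1−phi₀)/(1−phi)
h = 0.144 × (1 − 0.72)/(1 − 0.0077) = 0.144 × 0.2822 = 0.0406 km

0.041 km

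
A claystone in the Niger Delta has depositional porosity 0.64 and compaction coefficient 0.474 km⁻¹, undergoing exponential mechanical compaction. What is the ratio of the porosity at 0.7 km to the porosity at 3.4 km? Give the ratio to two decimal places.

3.60

phi(z₁)/phi(z₂) = e^(−β·z₁)/e^(−β·z₂) = e^{β(z₂−z₁)}
= exp(0.474 × 2.7) = exp(1.28) = 3.5959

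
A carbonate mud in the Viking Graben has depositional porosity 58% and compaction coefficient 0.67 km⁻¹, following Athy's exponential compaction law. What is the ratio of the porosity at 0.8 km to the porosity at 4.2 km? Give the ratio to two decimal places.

phi(z₁)/phi(z₂) = e^(−c·z₁)/e^(−c·z₂) = e^{c(z₂−z₁)}
= exp(0.67 × 3.4) = exp(2.278) = 9.7571

9.76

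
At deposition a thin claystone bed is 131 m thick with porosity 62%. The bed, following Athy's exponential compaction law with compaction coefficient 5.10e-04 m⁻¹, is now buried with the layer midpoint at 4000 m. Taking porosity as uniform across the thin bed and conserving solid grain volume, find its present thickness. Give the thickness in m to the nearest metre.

54 m

Working in km (1 km = 1000 m; c in km⁻¹ = c in m⁻¹ × 1000):
Porosity at 4 km: n = 0.62·exp(−0.51×4) = 0.0806
Solid-volume conservation: h(1−n) = h₀(1−n₀) ⇒ h = h₀·(1−n₀)/(1−n)
h = 0.131 × (1 − 0.62)/(1 − 0.0806) = 0.131 × 0.4133 = 0.0541 km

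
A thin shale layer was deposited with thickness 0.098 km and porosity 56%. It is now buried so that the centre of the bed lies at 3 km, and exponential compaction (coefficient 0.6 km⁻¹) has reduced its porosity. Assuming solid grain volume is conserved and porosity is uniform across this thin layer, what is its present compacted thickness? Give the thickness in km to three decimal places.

Porosity at 3 km: n = 0.56·exp(−0.6×3) = 0.0926
Solid-volume conservation: h(1−n) = h₀(1−n₀) ⇒ h = h₀·(1−n₀)/(1−n)
h = 0.098 × (1 − 0.56)/(1 − 0.0926) = 0.098 × 0.4849 = 0.0475 km

0.048 km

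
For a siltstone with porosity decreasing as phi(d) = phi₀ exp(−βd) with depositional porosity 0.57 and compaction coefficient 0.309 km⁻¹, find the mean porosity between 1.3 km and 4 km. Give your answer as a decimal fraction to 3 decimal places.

0.259

⟨phi⟩ = (1/(d₂−d₁)) ∫ phi₀ e^(−βd) dd = phi₀·(e^(−β·d₁) − e^(−β·d₂)) / (β·(d₂−d₁))
e^(−0.309×1.3) = 0.6692; e^(−0.309×4) = 0.2905
⟨phi⟩ = 0.57 × (0.6692 − 0.2905) / (0.309 × 2.7) = 0.57 × 0.4538 = 0.2587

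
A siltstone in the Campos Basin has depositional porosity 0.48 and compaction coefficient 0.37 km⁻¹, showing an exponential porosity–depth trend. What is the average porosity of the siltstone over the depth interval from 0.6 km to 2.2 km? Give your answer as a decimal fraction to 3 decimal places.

0.290

⟨φ⟩ = (1/(z₂−z₁)) ∫ φ₀ e^(−βz) dz = φ₀·(e^(−β·z₁) − e^(−β·z₂)) / (β·(z₂−z₁))
e^(−0.37×0.6) = 0.8009; e^(−0.37×2.2) = 0.4431
⟨φ⟩ = 0.48 × (0.8009 − 0.4431) / (0.37 × 1.6) = 0.48 × 0.6044 = 0.2901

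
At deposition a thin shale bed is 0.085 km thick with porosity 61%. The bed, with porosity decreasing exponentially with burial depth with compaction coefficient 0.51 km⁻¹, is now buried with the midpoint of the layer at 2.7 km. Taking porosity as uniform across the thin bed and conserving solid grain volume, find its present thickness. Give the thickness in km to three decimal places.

Porosity at 2.7 km: φ = 0.61·exp(−0.51×2.7) = 0.1539
Solid-volume conservation: h(1−φ) = h₀(1−φ₀) ⇒ h = h₀·(1−φ₀)/(1−φ)
h = 0.085 × (1 − 0.61)/(1 − 0.1539) = 0.085 × 0.4610 = 0.0392 km

0.039 km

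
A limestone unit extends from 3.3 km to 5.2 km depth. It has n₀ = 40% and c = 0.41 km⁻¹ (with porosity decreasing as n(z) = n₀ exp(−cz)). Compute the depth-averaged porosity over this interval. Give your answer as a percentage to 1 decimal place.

⟨n⟩ = (1/(z₂−z₁)) ∫ n₀ e^(−cz) dz = n₀·(e^(−c·z₁) − e^(−c·z₂)) / (c·(z₂−z₁))
e^(−0.41×3.3) = 0.2585; e^(−0.41×5.2) = 0.1186
⟨n⟩ = 0.4 × (0.2585 − 0.1186) / (0.41 × 1.9) = 0.4 × 0.1795 = 0.0718

7.2%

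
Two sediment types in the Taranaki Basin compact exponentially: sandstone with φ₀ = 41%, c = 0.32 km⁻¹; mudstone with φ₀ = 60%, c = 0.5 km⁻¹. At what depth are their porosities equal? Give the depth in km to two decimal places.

2.12 km

Set φ₀ₐ e^(−cₐZ) = φ₀ᵦ e^(−cᵦZ) ⇒ ln(φ₀ₐ/φ₀ᵦ) = (cₐ − cᵦ)·Z
Z = ln(0.41/0.6) / (0.32 − 0.5) = -0.3808 / -0.18 = 2.115 km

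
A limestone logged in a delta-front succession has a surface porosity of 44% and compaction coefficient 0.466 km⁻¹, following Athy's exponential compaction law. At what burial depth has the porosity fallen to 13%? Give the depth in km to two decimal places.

Invert Athy's law: z = ln(phi₀/phi) / c
z = ln(0.44/0.13) / 0.466 = ln(3.385) / 0.466 = 1.2192 / 0.466 = 2.616 km

2.62 km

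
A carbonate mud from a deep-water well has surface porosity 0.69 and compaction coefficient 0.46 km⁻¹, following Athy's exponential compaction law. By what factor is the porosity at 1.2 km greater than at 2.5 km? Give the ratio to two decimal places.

φ(z₁)/φ(z₂) = e^(−k·z₁)/e^(−k·z₂) = e^{k(z₂−z₁)}
= exp(0.46 × 1.3) = exp(0.598) = 1.8185

1.82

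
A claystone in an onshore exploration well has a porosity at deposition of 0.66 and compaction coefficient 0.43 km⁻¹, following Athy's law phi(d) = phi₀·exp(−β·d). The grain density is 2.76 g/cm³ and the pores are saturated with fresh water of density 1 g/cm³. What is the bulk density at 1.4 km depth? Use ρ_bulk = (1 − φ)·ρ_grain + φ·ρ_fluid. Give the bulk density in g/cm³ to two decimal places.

Porosity at depth: phi = 0.66·exp(−0.43×1.4) = 0.66×0.5477 = 0.3615
Bulk density: ρ_b = (1−phi)ρ_g + phi·ρ_f = 0.6385×2.76 + 0.3615×1
       = 1.762 + 0.361 = 2.124 g/cm³

2.12 g/cm³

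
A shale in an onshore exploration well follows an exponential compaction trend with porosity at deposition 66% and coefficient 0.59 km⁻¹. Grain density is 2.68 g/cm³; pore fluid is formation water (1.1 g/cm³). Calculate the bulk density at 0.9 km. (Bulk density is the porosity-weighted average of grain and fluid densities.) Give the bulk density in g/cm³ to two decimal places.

Porosity at depth: φ = 0.66·exp(−0.59×0.9) = 0.66×0.5880 = 0.3881
Bulk density: ρ_b = (1−φ)ρ_g + φ·ρ_f = 0.6119×2.68 + 0.3881×1.1
       = 1.640 + 0.427 = 2.067 g/cm³

2.07 g/cm³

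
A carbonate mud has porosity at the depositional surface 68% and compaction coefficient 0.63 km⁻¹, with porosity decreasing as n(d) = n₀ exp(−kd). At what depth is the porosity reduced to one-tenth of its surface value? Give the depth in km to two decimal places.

n/n₀ = 1/10 ⇒ exp(−k·d) = 1/10 ⇒ d = ln(10) / k
d = 2.3026 / 0.63 = 3.655 km

3.65 km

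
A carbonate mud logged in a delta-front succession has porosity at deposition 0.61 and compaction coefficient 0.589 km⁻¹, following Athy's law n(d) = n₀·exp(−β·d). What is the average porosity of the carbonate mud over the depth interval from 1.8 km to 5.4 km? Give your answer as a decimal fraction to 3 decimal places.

0.088

⟨n⟩ = (1/(d₂−d₁)) ∫ n₀ e^(−βd) dd = n₀·(e^(−β·d₁) − e^(−β·d₂)) / (β·(d₂−d₁))
e^(−0.589×1.8) = 0.3464; e^(−0.589×5.4) = 0.0416
⟨n⟩ = 0.61 × (0.3464 − 0.0416) / (0.589 × 3.6) = 0.61 × 0.1438 = 0.0877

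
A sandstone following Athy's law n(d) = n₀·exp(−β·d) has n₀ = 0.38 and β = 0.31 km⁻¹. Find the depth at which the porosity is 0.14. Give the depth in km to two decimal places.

Invert Athy's law: d = ln(n₀/n) / β
d = ln(0.38/0.14) / 0.31 = ln(2.714) / 0.31 = 0.9985 / 0.31 = 3.221 km

3.22 km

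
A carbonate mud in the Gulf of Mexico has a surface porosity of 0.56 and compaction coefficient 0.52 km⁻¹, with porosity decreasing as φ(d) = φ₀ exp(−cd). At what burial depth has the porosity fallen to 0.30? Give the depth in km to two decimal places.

Invert Athy's law: d = ln(φ₀/φ) / c
d = ln(0.56/0.3) / 0.52 = ln(1.867) / 0.52 = 0.6242 / 0.52 = 1.200 km

1.20 km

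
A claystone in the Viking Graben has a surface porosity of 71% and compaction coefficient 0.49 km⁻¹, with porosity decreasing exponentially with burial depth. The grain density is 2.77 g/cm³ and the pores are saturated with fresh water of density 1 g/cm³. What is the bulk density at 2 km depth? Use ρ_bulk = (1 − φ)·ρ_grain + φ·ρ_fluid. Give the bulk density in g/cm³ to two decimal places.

Porosity at depth: phi = 0.71·exp(−0.49×2) = 0.71×0.3753 = 0.2665
Bulk density: ρ_b = (1−phi)ρ_g + phi·ρ_f = 0.7335×2.77 + 0.2665×1
       = 2.032 + 0.266 = 2.298 g/cm³

2.30 g/cm³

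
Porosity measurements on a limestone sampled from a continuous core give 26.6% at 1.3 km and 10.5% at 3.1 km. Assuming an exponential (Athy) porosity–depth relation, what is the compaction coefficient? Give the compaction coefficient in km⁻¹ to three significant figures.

Athy: φ(d) = φ₀ e^(−βd) ⇒ φ₁/φ₂ = e^{β(d₂−d₁)} ⇒ β = ln(φ₁/φ₂)/(d₂−d₁)
β = ln(0.266/0.105) / (3.1 − 1.3) = ln(2.533) / 1.8 = 0.9295 / 1.8 = 0.5164 km⁻¹

0.516 km⁻¹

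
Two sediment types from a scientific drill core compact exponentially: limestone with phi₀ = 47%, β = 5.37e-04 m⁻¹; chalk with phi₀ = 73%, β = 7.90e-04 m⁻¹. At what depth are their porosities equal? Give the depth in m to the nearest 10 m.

1740 m

Working in km (1 km = 1000 m; β in km⁻¹ = β in m⁻¹ × 1000):
Set phi₀ₐ e^(−βₐZ) = phi₀ᵦ e^(−βᵦZ) ⇒ ln(phi₀ₐ/phi₀ᵦ) = (βₐ − βᵦ)·Z
Z = ln(0.47/0.73) / (0.537 − 0.79) = -0.4403 / -0.253 = 1.740 km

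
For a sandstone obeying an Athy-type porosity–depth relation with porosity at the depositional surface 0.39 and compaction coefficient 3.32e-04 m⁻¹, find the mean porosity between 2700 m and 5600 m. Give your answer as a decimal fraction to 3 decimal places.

Working in km (1 km = 1000 m; k in km⁻¹ = k in m⁻¹ × 1000):
⟨n⟩ = (1/(d₂−d₁)) ∫ n₀ e^(−kd) dd = n₀·(e^(−k·d₁) − e^(−k·d₂)) / (k·(d₂−d₁))
e^(−0.332×2.7) = 0.4080; e^(−0.332×5.6) = 0.1558
⟨n⟩ = 0.39 × (0.4080 − 0.1558) / (0.332 × 2.9) = 0.39 × 0.2620 = 0.1022

0.102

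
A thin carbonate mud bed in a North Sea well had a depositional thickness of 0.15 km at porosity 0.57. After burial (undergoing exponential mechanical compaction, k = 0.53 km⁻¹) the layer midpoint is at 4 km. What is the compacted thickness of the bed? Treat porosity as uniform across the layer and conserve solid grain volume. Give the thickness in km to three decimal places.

Porosity at 4 km: n = 0.57·exp(−0.53×4) = 0.0684
Solid-volume conservation: h(1−n) = h₀(1−n₀) ⇒ h = h₀·(1−n₀)/(1−n)
h = 0.15 × (1 − 0.57)/(1 − 0.0684) = 0.15 × 0.4616 = 0.0692 km

0.069 km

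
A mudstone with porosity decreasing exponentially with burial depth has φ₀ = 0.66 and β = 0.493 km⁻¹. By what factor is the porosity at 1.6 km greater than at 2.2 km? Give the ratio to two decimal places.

1.34

φ(d₁)/φ(d₂) = e^(−β·d₁)/e^(−β·d₂) = e^{β(d₂−d₁)}
= exp(0.493 × 0.6) = exp(0.2958) = 1.3442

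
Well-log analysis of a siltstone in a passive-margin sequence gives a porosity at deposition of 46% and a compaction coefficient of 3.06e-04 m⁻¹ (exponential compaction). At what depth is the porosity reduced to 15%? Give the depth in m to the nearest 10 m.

Working in km (1 km = 1000 m; β in km⁻¹ = β in m⁻¹ × 1000):
Invert Athy's law: Z = ln(φ₀/φ) / β
Z = ln(0.46/0.15) / 0.306 = ln(3.067) / 0.306 = 1.1206 / 0.306 = 3.662 km

3660 m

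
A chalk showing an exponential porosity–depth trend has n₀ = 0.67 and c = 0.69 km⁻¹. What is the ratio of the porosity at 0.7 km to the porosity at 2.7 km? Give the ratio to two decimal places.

n(Z₁)/n(Z₂) = e^(−c·Z₁)/e^(−c·Z₂) = e^{c(Z₂−Z₁)}
= exp(0.69 × 2) = exp(1.38) = 3.9749

3.97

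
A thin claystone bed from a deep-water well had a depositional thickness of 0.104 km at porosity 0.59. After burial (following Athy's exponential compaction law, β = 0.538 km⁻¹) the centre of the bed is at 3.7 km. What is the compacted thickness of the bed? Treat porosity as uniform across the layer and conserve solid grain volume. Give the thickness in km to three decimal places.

Porosity at 3.7 km: phi = 0.59·exp(−0.538×3.7) = 0.0806
Solid-volume conservation: h(1−phi) = h₀(1−phi₀) ⇒ h = h₀·(1−phi₀)/(1−phi)
h = 0.104 × (1 − 0.59)/(1 − 0.0806) = 0.104 × 0.4459 = 0.0464 km

0.046 km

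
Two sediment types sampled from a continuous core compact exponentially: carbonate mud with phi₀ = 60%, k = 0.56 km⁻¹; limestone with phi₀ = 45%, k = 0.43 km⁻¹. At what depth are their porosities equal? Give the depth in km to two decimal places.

Set phi₀ₐ e^(−kₐZ) = phi₀ᵦ e^(−kᵦZ) ⇒ ln(phi₀ₐ/phi₀ᵦ) = (kₐ − kᵦ)·Z
Z = ln(0.6/0.45) / (0.56 − 0.43) = 0.2877 / 0.13 = 2.213 km

2.21 km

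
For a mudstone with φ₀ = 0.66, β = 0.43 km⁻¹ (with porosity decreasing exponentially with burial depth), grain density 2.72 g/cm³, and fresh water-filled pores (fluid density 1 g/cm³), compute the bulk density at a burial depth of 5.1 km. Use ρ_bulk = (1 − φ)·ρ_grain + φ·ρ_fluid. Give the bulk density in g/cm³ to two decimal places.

Porosity at depth: φ = 0.66·exp(−0.43×5.1) = 0.66×0.1116 = 0.0736
Bulk density: ρ_b = (1−φ)ρ_g + φ·ρ_f = 0.9264×2.72 + 0.0736×1
       = 2.520 + 0.074 = 2.593 g/cm³

2.59 g/cm³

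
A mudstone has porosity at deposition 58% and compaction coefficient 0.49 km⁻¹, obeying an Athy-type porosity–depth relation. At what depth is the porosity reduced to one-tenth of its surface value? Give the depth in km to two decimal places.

n/n₀ = 1/10 ⇒ exp(−β·d) = 1/10 ⇒ d = ln(10) / β
d = 2.3026 / 0.49 = 4.699 km

4.70 km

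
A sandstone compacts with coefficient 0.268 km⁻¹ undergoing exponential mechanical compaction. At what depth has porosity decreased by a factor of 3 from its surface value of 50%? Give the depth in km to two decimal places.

phi/phi₀ = 1/3 ⇒ exp(−k·d) = 1/3 ⇒ d = ln(3) / k
d = 1.0986 / 0.268 = 4.099 km

4.10 km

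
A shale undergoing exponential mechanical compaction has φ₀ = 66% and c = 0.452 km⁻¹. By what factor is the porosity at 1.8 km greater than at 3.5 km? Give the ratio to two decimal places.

φ(z₁)/φ(z₂) = e^(−c·z₁)/e^(−c·z₂) = e^{c(z₂−z₁)}
= exp(0.452 × 1.7) = exp(0.7684) = 2.1563

2.16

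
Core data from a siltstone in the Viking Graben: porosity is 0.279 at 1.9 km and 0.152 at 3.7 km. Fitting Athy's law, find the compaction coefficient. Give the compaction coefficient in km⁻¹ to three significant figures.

Athy: n(z) = n₀ e^(−cz) ⇒ n₁/n₂ = e^{c(z₂−z₁)} ⇒ c = ln(n₁/n₂)/(z₂−z₁)
c = ln(0.279/0.152) / (3.7 − 1.9) = ln(1.836) / 1.8 = 0.6073 / 1.8 = 0.3374 km⁻¹

0.337 km⁻¹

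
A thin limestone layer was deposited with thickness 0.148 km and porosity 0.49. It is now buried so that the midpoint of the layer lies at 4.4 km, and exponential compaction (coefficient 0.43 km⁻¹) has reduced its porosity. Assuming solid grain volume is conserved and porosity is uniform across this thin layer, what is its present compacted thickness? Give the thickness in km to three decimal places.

0.082 km

Porosity at 4.4 km: n = 0.49·exp(−0.43×4.4) = 0.0739
Solid-volume conservation: h(1−n) = h₀(1−n₀) ⇒ h = h₀·(1−n₀)/(1−n)
h = 0.148 × (1 − 0.49)/(1 − 0.0739) = 0.148 × 0.5507 = 0.0815 km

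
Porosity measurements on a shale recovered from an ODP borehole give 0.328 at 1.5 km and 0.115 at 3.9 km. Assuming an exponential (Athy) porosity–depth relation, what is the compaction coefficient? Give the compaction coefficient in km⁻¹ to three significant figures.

Athy: φ(d) = φ₀ e^(−kd) ⇒ φ₁/φ₂ = e^{k(d₂−d₁)} ⇒ k = ln(φ₁/φ₂)/(d₂−d₁)
k = ln(0.328/0.115) / (3.9 − 1.5) = ln(2.852) / 2.4 = 1.0481 / 2.4 = 0.4367 km⁻¹

0.437 km⁻¹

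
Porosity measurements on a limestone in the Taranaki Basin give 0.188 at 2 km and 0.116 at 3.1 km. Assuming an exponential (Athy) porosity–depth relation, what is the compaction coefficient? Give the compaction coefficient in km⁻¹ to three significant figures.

Athy: phi(z) = phi₀ e^(−βz) ⇒ phi₁/phi₂ = e^{β(z₂−z₁)} ⇒ β = ln(phi₁/phi₂)/(z₂−z₁)
β = ln(0.188/0.116) / (3.1 − 2) = ln(1.621) / 1.1 = 0.4829 / 1.1 = 0.439 km⁻¹

0.439 km⁻¹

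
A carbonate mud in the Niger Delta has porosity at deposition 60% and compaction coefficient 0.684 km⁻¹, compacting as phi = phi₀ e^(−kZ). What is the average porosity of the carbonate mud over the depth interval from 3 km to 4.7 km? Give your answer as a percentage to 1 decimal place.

⟨phi⟩ = (1/(Z₂−Z₁)) ∫ phi₀ e^(−kZ) dZ = phi₀·(e^(−k·Z₁) − e^(−k·Z₂)) / (k·(Z₂−Z₁))
e^(−0.684×3) = 0.1285; e^(−0.684×4.7) = 0.0402
⟨phi⟩ = 0.6 × (0.1285 − 0.0402) / (0.684 × 1.7) = 0.6 × 0.0759 = 0.0456

4.6%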